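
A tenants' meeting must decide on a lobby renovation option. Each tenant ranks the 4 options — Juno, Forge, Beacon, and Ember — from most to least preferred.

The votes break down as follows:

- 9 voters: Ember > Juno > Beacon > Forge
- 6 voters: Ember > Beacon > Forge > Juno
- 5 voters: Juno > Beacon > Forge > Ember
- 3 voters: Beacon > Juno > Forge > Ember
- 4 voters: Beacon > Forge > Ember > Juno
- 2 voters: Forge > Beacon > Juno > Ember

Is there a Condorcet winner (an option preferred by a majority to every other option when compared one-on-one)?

Head-to-head results (29 voters total):
Juno vs Forge: Juno wins 17–12.
Juno vs Beacon: Beacon wins 15–14.
Juno vs Ember: Ember wins 19–10.
Forge vs Beacon: Beacon wins 27–2.
Forge vs Ember: Ember wins 15–14.
Beacon vs Ember: Ember wins 15–14.
Ember beats each rival — Juno (19–10), Forge (15–14), Beacon (15–14) — so Ember is the Condorcet winner.

Yes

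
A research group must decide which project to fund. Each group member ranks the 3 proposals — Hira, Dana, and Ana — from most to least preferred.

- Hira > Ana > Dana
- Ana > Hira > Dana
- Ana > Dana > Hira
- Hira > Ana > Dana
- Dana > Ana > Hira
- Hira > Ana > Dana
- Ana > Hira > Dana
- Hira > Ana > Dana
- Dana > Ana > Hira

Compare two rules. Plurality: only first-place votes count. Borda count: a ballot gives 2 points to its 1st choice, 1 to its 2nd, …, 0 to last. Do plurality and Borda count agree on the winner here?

No

Plurality first-place counts: Hira 4, Dana 2, Ana 3 → Hira.
Borda totals: Hira 10, Dana 5, Ana 12 → Ana.
The two rules disagree: plurality picks Hira, Borda picks Ana.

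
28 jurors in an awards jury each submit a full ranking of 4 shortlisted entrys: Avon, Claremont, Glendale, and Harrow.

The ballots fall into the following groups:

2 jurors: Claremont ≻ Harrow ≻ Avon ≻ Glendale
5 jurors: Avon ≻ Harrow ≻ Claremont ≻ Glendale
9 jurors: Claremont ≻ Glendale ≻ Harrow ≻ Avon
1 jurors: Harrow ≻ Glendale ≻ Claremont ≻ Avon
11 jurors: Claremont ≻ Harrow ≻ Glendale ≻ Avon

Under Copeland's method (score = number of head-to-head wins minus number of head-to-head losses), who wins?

Pairwise results:
  Avon vs Claremont: Claremont wins 23–5.
  Avon vs Glendale: Glendale wins 21–7.
  Avon vs Harrow: Harrow wins 23–5.
  Claremont vs Glendale: Claremont wins 27–1.
  Claremont vs Harrow: Claremont wins 22–6.
  Glendale vs Harrow: Harrow wins 19–9.
Copeland scores (wins − losses):
  Avon: 0 − 3 = -3
  Claremont: 3 − 0 = 3
  Glendale: 1 − 2 = -1
  Harrow: 2 − 1 = 1
Claremont has the best Copeland score.

Claremont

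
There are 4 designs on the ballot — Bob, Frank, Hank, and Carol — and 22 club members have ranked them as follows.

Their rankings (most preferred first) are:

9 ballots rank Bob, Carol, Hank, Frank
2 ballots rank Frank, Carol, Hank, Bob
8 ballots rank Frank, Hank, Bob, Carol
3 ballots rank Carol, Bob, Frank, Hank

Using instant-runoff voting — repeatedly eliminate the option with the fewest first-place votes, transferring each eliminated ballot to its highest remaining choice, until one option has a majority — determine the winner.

Bob

Round 1: Frank 10, Bob 9, Carol 3, Hank 0. Hank has the fewest and is eliminated.
Round 2: Frank 10, Bob 9, Carol 3. Carol has the fewest and is eliminated.
Round 3: Bob 12, Frank 10. Bob has a majority.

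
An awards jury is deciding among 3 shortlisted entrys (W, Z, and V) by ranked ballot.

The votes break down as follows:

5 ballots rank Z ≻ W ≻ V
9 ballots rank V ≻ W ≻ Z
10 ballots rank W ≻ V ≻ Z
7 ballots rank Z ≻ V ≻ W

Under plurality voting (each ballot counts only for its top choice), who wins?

First-place vote totals:
  W: 10
  Z: 12
  V: 9
Z has the most first-place votes.

Z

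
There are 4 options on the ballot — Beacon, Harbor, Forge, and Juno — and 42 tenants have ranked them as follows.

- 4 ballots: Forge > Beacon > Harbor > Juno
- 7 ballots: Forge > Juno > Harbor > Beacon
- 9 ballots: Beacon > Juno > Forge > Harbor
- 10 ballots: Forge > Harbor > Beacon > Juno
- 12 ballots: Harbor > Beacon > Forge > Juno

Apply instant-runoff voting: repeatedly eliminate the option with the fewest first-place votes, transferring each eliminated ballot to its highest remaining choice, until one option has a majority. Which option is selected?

Round 1: Forge 21, Harbor 12, Beacon 9, Juno 0. Juno has the fewest and is eliminated.
Round 2: Forge 21, Harbor 12, Beacon 9. Beacon has the fewest and is eliminated.
Round 3: Forge 30, Harbor 12. Forge has a majority.

Forge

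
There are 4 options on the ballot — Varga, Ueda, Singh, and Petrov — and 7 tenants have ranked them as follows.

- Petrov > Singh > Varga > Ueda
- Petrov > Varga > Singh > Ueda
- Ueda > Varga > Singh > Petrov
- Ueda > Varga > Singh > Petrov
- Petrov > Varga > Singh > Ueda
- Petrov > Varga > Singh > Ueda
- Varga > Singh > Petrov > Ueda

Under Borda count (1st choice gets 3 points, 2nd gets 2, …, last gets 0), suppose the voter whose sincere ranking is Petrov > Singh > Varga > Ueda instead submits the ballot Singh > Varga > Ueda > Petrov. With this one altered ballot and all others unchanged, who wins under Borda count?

Varga

Borda totals with the altered ballot: Varga 15, Ueda 7, Singh 10, Petrov 10.
The winner is unchanged: still Varga.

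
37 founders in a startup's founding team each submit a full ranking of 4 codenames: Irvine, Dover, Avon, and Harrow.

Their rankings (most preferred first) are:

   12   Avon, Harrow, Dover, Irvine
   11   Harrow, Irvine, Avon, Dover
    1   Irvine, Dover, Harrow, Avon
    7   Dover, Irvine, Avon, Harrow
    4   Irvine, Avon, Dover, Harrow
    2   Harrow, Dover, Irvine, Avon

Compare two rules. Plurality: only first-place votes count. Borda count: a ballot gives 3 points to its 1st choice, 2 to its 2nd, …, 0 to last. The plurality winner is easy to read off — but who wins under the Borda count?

Harrow

Plurality first-place counts: Irvine 5, Dover 7, Avon 12, Harrow 13 → Harrow.
Borda totals: Irvine 53, Dover 43, Avon 62, Harrow 64 → Harrow.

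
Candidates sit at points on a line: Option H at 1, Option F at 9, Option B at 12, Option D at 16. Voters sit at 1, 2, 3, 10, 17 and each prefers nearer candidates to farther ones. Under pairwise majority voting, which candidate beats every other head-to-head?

With single-peaked preferences on a line, the Condorcet winner is the candidate closest to the median voter.
The median voter (position 3) is closest to Option H at 1.
Check: Option H vs Option B — voters closer to Option H: 3 of 5.

Option H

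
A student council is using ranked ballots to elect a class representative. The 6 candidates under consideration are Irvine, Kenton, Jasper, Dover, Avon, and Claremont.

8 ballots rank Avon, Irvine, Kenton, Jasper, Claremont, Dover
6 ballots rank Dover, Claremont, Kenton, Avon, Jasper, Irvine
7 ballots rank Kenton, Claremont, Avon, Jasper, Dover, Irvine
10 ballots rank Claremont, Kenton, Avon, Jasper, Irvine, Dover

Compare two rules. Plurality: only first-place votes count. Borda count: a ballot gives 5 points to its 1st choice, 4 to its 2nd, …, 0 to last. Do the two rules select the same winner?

No

Plurality first-place counts: Irvine 0, Kenton 7, Jasper 0, Dover 6, Avon 8, Claremont 10 → Claremont.
Borda totals: Irvine 42, Kenton 117, Jasper 56, Dover 37, Avon 103, Claremont 110 → Kenton.
The two rules disagree: plurality picks Claremont, Borda picks Kenton.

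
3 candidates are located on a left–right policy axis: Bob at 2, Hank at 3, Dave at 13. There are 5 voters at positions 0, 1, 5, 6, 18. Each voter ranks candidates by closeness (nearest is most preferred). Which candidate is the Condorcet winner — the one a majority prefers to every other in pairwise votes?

With single-peaked preferences on a line, the Condorcet winner is the candidate closest to the median voter.
The median voter (position 5) is closest to Hank at 3.
Check: Hank vs Bob — voters closer to Hank: 3 of 5.

Hank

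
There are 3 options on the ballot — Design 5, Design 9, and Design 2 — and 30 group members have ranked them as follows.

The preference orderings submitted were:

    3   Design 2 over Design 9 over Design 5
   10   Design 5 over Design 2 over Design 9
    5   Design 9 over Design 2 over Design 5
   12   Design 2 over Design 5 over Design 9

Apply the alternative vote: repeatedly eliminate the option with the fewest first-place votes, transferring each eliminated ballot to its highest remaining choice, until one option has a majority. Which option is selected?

Round 1: Design 2 15, Design 5 10, Design 9 5. Design 9 has the fewest and is eliminated.
Round 2: Design 2 20, Design 5 10. Design 2 has a majority.

Design 2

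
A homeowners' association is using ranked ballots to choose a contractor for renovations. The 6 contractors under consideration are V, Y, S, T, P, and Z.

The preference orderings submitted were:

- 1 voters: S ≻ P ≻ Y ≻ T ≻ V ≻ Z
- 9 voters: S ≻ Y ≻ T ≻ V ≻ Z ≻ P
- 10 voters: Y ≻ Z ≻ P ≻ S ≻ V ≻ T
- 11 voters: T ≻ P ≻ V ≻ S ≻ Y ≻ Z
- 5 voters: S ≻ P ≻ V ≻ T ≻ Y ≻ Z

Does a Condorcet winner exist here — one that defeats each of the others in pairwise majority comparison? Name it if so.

Head-to-head results (36 voters total):
V vs Y: Y wins 20–16.
V vs S: S wins 25–11.
V vs T: T wins 21–15.
V vs P: P wins 27–9.
V vs Z: V wins 26–10.
Y vs S: S wins 26–10.
Y vs T: Y wins 20–16.
Y vs P: Y wins 19–17.
Y vs Z: Y wins 36–0.
S vs T: S wins 25–11.
S vs P: P wins 21–15.
S vs Z: S wins 26–10.
T vs P: T wins 20–16.
T vs Z: T wins 26–10.
P vs Z: Z wins 19–17.
No candidate beats all others: V beats Z beats P beats V, a majority cycle.

There is no Condorcet winner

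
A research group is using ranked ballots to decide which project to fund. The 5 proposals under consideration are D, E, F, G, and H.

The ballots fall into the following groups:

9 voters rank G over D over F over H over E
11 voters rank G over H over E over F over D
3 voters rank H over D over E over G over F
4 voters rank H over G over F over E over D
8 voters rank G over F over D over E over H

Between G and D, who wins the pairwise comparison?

Ballots ranking G above D: 9+11+4+8 = 32.
Ballots ranking D above G: 3.
G wins the head-to-head, 32–3.

G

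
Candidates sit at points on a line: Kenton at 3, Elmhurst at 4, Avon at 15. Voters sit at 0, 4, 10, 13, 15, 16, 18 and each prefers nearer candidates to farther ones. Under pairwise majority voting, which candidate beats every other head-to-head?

Avon

With single-peaked preferences on a line, the Condorcet winner is the candidate closest to the median voter.
The median voter (position 13) is closest to Avon at 15.
Check: Avon vs Elmhurst — voters closer to Avon: 5 of 7.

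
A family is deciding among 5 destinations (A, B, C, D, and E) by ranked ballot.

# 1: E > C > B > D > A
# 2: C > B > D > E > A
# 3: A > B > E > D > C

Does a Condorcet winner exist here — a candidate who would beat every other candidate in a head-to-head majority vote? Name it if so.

There is no Condorcet winner

Head-to-head results (3 voters total):
A vs B: B wins 2–1.
A vs C: C wins 2–1.
A vs D: D wins 2–1.
A vs E: E wins 2–1.
B vs C: C wins 2–1.
B vs D: B wins 3–0.
B vs E: B wins 2–1.
C vs D: C wins 2–1.
C vs E: E wins 2–1.
D vs E: E wins 2–1.
No candidate beats all others: B beats E beats C beats B, a majority cycle.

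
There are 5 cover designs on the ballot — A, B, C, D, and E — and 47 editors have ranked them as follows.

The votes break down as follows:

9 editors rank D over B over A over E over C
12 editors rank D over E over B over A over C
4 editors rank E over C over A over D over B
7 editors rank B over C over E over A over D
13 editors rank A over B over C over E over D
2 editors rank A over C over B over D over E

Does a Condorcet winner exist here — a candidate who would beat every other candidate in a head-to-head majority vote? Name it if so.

Head-to-head results (47 voters total):
A vs B: B wins 28–19.
A vs C: A wins 36–11.
A vs D: A wins 26–21.
A vs E: A wins 24–23.
B vs C: B wins 41–6.
B vs D: D wins 25–22.
B vs E: B wins 31–16.
C vs D: C wins 26–21.
C vs E: E wins 25–22.
D vs E: E wins 24–23.
No candidate beats all others: A beats D beats B beats A, a majority cycle.

There is no Condorcet winner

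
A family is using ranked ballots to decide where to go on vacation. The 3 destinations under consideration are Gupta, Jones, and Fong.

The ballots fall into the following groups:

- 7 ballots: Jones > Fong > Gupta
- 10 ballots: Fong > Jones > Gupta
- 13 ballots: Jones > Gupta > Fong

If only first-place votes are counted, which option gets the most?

First-place vote totals:
  Gupta: 0
  Jones: 20
  Fong: 10
Jones has the most first-place votes.

Jones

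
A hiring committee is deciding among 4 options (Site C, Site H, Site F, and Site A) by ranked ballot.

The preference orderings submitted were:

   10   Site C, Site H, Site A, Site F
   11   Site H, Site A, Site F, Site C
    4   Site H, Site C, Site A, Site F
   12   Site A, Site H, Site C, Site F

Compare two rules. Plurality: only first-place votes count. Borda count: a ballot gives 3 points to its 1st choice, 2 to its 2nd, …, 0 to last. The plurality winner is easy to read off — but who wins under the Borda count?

Plurality first-place counts: Site C 10, Site H 15, Site F 0, Site A 12 → Site H.
Borda totals: Site C 50, Site H 89, Site F 11, Site A 72 → Site H.

Site H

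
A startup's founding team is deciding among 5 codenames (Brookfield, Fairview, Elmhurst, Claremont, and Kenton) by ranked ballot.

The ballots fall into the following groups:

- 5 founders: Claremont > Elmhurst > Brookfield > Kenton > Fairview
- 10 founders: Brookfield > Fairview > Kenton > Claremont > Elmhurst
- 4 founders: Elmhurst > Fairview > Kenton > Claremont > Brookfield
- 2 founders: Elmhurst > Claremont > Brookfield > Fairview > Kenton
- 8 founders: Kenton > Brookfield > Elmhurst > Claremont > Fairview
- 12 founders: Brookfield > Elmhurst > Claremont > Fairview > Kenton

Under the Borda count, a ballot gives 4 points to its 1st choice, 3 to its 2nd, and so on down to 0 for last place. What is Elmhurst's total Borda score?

91

Borda scores:
  Brookfield: 5·2 + 10·4 + 4·0 + 2·2 + 8·3 + 12·4 = 126
  Fairview: 5·0 + 10·3 + 4·3 + 2·1 + 8·0 + 12·1 = 56
  Elmhurst: 5·3 + 10·0 + 4·4 + 2·4 + 8·2 + 12·3 = 91
  Claremont: 5·4 + 10·1 + 4·1 + 2·3 + 8·1 + 12·2 = 72
  Kenton: 5·1 + 10·2 + 4·2 + 2·0 + 8·4 + 12·0 = 65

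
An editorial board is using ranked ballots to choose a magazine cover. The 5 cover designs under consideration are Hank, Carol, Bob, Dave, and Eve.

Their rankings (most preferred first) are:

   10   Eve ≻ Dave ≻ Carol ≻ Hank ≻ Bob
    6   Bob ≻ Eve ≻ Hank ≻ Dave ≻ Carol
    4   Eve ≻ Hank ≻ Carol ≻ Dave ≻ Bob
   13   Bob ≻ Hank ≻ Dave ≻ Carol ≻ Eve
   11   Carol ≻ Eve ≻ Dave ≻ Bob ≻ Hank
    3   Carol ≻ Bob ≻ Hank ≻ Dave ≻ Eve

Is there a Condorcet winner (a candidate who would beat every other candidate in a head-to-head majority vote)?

Head-to-head results (47 voters total):
Hank vs Carol: Carol wins 24–23.
Hank vs Bob: Bob wins 33–14.
Hank vs Dave: Hank wins 26–21.
Hank vs Eve: Eve wins 31–16.
Carol vs Bob: Carol wins 28–19.
Carol vs Dave: Dave wins 29–18.
Carol vs Eve: Carol wins 27–20.
Bob vs Dave: Dave wins 25–22.
Bob vs Eve: Eve wins 25–22.
Dave vs Eve: Eve wins 31–16.
No candidate beats all others: Hank beats Dave beats Carol beats Hank, a majority cycle.

No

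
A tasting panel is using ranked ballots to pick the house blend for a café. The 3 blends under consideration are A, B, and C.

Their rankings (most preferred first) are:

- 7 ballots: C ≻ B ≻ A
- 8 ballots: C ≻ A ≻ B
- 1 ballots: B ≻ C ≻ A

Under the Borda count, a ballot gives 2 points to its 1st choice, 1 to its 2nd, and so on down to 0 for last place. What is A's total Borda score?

Borda scores:
  A: 7·0 + 8·1 + 0 = 8
  B: 7·1 + 8·0 + 2 = 9
  C: 7·2 + 8·2 + 1 = 31

8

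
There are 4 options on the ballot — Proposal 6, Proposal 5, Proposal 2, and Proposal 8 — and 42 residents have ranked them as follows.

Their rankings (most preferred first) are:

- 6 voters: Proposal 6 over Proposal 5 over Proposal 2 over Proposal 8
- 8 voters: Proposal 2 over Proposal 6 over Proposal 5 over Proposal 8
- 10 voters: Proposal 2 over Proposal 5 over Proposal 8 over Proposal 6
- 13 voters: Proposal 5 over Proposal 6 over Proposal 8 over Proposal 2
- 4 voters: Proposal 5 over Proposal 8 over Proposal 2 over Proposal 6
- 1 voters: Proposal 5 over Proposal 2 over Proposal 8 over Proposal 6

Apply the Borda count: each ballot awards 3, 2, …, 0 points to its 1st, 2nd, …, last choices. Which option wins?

Proposal 5

Borda scores:
  Proposal 6: 6·3 + 8·2 + 10·0 + 13·2 + 4·0 + 0 = 60
  Proposal 5: 6·2 + 8·1 + 10·2 + 13·3 + 4·3 + 3 = 94
  Proposal 2: 6·1 + 8·3 + 10·3 + 13·0 + 4·1 + 2 = 66
  Proposal 8: 6·0 + 8·0 + 10·1 + 13·1 + 4·2 + 1 = 32
Proposal 5 has the highest total.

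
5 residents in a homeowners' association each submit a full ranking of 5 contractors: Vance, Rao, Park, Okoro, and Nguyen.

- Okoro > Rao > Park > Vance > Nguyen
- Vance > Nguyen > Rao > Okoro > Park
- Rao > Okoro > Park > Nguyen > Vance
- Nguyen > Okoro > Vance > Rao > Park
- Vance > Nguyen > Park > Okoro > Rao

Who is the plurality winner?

First-place vote totals:
  Vance: 2
  Rao: 1
  Park: 0
  Okoro: 1
  Nguyen: 1
Vance has the most first-place votes.

Vance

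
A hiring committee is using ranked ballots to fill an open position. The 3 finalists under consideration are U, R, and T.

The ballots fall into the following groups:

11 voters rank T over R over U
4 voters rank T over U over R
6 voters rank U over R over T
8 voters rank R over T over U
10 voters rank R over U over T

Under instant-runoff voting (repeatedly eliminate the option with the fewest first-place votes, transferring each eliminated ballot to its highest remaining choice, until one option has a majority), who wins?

R

Round 1: R 18, T 15, U 6. U has the fewest and is eliminated.
Round 2: R 24, T 15. R has a majority.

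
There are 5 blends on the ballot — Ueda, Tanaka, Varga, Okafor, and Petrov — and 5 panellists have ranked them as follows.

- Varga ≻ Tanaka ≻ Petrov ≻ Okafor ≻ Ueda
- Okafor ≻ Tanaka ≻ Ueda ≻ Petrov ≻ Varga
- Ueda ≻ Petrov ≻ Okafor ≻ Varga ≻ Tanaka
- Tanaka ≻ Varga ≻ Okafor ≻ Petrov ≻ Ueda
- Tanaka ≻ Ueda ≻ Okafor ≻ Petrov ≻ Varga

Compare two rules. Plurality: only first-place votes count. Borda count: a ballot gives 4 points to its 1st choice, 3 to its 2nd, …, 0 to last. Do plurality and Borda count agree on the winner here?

Plurality first-place counts: Ueda 1, Tanaka 2, Varga 1, Okafor 1, Petrov 0 → Tanaka.
Borda totals: Ueda 9, Tanaka 14, Varga 8, Okafor 11, Petrov 8 → Tanaka.
The two rules agree on Tanaka.

Yes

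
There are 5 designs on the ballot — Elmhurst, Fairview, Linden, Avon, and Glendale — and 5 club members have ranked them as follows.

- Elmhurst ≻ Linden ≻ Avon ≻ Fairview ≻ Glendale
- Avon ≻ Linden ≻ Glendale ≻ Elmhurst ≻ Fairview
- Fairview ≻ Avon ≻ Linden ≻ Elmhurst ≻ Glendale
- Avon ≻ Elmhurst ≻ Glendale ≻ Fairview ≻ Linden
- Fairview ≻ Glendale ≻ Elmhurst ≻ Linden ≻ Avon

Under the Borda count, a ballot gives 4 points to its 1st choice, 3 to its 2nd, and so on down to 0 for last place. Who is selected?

Borda scores:
  Elmhurst: 4 + 1 + 1 + 3 + 2 = 11
  Fairview: 1 + 0 + 4 + 1 + 4 = 10
  Linden: 3 + 3 + 2 + 0 + 1 = 9
  Avon: 2 + 4 + 3 + 4 + 0 = 13
  Glendale: 0 + 2 + 0 + 2 + 3 = 7
Avon has the highest total.

Avon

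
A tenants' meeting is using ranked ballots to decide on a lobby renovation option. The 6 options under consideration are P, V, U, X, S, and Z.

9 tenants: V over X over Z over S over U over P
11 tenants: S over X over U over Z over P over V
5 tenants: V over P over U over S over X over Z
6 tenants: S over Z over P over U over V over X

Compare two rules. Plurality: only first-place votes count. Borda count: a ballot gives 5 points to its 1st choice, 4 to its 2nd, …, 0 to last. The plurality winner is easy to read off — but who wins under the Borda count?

S

Plurality first-place counts: P 0, V 14, U 0, X 0, S 17, Z 0 → S.
Borda totals: P 49, V 76, U 69, X 85, S 113, Z 73 → S.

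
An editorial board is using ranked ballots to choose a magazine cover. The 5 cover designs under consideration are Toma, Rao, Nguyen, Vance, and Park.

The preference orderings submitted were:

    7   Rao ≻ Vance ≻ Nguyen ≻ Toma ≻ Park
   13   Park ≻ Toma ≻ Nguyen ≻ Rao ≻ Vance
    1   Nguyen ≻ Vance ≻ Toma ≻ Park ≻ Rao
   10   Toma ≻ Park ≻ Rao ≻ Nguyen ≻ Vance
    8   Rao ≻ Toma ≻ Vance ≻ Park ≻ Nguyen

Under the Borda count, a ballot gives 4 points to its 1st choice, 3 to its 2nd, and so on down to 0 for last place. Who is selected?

Toma

Borda scores:
  Toma: 7·1 + 13·3 + 2 + 10·4 + 8·3 = 112
  Rao: 7·4 + 13·1 + 0 + 10·2 + 8·4 = 93
  Nguyen: 7·2 + 13·2 + 4 + 10·1 + 8·0 = 54
  Vance: 7·3 + 13·0 + 3 + 10·0 + 8·2 = 40
  Park: 7·0 + 13·4 + 1 + 10·3 + 8·1 = 91
Toma has the highest total.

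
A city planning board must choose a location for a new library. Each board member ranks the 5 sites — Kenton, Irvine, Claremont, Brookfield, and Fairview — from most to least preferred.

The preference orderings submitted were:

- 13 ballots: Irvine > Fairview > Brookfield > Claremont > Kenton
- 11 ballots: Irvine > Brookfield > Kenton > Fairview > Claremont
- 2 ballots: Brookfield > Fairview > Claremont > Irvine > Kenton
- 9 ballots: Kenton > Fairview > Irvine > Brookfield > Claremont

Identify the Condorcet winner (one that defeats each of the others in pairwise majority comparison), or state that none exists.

Head-to-head results (35 voters total):
Kenton vs Irvine: Irvine wins 26–9.
Kenton vs Claremont: Kenton wins 20–15.
Kenton vs Brookfield: Brookfield wins 26–9.
Kenton vs Fairview: Kenton wins 20–15.
Irvine vs Claremont: Irvine wins 33–2.
Irvine vs Brookfield: Irvine wins 33–2.
Irvine vs Fairview: Irvine wins 24–11.
Claremont vs Brookfield: Brookfield wins 35–0.
Claremont vs Fairview: Fairview wins 35–0.
Brookfield vs Fairview: Fairview wins 22–13.
Irvine beats each rival — Kenton (26–9), Claremont (33–2), Brookfield (33–2), Fairview (24–11) — so Irvine is the Condorcet winner.

Irvine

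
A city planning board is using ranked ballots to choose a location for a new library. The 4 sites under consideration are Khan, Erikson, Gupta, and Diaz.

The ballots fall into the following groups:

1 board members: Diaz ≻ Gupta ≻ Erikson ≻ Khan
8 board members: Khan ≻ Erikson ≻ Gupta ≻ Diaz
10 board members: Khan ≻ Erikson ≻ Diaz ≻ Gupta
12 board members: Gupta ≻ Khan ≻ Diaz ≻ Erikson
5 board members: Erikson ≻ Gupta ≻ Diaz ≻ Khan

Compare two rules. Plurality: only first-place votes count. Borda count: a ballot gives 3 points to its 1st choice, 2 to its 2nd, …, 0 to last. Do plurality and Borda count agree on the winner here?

Yes

Plurality first-place counts: Khan 18, Erikson 5, Gupta 12, Diaz 1 → Khan.
Borda totals: Khan 78, Erikson 52, Gupta 56, Diaz 30 → Khan.
The two rules agree on Khan.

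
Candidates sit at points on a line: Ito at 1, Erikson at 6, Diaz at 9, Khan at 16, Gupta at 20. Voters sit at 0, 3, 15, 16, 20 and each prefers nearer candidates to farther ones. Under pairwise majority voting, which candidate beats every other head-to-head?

With single-peaked preferences on a line, the Condorcet winner is the candidate closest to the median voter.
The median voter (position 15) is closest to Khan at 16.
Check: Khan vs Ito — voters closer to Khan: 3 of 5.

Khan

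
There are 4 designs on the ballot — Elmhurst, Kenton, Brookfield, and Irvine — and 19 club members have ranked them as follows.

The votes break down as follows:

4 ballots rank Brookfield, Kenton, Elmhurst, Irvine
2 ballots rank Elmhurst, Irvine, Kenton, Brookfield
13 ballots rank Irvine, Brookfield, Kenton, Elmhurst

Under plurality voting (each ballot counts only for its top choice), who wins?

First-place vote totals:
  Elmhurst: 2
  Kenton: 0
  Brookfield: 4
  Irvine: 13
Irvine has the most first-place votes.

Irvine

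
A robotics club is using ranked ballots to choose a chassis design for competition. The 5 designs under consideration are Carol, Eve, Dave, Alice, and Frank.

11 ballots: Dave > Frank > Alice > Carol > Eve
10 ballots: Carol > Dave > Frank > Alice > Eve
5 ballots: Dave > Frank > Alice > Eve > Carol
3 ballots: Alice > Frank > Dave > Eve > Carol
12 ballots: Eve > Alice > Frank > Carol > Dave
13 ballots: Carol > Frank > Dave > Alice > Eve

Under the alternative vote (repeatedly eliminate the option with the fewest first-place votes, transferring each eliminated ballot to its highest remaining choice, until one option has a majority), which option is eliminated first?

Round 1: Carol 23, Dave 16, Eve 12, Alice 3, Frank 0. Frank has the fewest and is eliminated.
Round 2: Carol 23, Dave 16, Eve 12, Alice 3. Alice has the fewest and is eliminated.
Round 3: Carol 23, Dave 19, Eve 12. Eve has the fewest and is eliminated.
Round 4: Carol 35, Dave 19. Carol has a majority.

Frank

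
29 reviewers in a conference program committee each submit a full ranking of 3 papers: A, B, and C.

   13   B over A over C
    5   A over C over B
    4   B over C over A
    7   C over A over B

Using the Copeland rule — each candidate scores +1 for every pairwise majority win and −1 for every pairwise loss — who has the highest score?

B

Pairwise results:
  A vs B: B wins 17–12.
  A vs C: A wins 18–11.
  B vs C: B wins 17–12.
Copeland scores (wins − losses):
  A: 1 − 1 = 0
  B: 2 − 0 = 2
  C: 0 − 2 = -2
B has the best Copeland score.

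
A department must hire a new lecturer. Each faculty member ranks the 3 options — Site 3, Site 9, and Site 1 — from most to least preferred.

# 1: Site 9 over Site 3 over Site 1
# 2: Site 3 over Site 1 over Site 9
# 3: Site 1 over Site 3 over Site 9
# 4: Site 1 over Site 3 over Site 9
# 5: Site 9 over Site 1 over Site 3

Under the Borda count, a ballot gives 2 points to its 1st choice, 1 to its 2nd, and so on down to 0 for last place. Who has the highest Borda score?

Borda scores:
  Site 3: 1 + 2 + 1 + 1 + 0 = 5
  Site 9: 2 + 0 + 0 + 0 + 2 = 4
  Site 1: 0 + 1 + 2 + 2 + 1 = 6
Site 1 has the highest total.

Site 1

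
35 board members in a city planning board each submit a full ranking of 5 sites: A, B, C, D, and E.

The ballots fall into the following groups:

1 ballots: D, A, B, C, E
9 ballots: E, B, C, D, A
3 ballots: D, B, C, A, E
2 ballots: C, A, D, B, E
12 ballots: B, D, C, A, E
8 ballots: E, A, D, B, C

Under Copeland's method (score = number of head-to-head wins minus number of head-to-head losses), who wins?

Pairwise results:
  A vs B: B wins 24–11.
  A vs C: C wins 26–9.
  A vs D: D wins 25–10.
  A vs E: A wins 18–17.
  B vs C: B wins 33–2.
  B vs D: B wins 21–14.
  B vs E: B wins 18–17.
  C vs D: D wins 24–11.
  C vs E: C wins 18–17.
  D vs E: D wins 18–17.
Copeland scores (wins − losses):
  A: 1 − 3 = -2
  B: 4 − 0 = 4
  C: 2 − 2 = 0
  D: 3 − 1 = 2
  E: 0 − 4 = -4
B has the best Copeland score.

B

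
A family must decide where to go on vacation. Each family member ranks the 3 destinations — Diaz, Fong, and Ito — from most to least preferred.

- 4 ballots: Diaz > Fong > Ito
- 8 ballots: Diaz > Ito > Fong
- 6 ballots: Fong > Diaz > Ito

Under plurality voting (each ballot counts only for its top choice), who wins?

Diaz

First-place vote totals:
  Diaz: 12
  Fong: 6
  Ito: 0
Diaz has the most first-place votes.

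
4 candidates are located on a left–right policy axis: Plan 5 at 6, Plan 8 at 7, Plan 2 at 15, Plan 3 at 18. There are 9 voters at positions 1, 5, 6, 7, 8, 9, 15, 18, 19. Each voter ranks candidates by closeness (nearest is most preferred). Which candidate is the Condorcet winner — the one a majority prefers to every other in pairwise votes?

With single-peaked preferences on a line, the Condorcet winner is the candidate closest to the median voter.
The median voter (position 8) is closest to Plan 8 at 7.
Check: Plan 8 vs Plan 3 — voters closer to Plan 8: 6 of 9.

Plan 8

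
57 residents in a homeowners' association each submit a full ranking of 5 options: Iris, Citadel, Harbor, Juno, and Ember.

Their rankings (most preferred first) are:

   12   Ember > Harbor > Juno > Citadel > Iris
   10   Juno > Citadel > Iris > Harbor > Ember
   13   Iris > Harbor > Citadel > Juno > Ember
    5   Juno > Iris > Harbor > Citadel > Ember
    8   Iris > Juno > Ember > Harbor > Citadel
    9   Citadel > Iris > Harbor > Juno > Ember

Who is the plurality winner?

Iris

First-place vote totals:
  Iris: 21
  Citadel: 9
  Harbor: 0
  Juno: 15
  Ember: 12
Iris has the most first-place votes.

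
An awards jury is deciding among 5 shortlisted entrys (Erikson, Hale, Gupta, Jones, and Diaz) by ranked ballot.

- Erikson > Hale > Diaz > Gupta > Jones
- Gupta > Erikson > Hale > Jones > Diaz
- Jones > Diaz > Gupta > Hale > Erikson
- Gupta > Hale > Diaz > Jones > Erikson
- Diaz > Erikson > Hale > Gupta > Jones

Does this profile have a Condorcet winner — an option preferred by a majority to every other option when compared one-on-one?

No

Head-to-head results (5 voters total):
Erikson vs Hale: Erikson wins 3–2.
Erikson vs Gupta: Gupta wins 3–2.
Erikson vs Jones: Erikson wins 3–2.
Erikson vs Diaz: Diaz wins 3–2.
Hale vs Gupta: Gupta wins 3–2.
Hale vs Jones: Hale wins 4–1.
Hale vs Diaz: Hale wins 3–2.
Gupta vs Jones: Gupta wins 4–1.
Gupta vs Diaz: Diaz wins 3–2.
Jones vs Diaz: Diaz wins 3–2.
No candidate beats all others: Erikson beats Hale beats Diaz beats Erikson, a majority cycle.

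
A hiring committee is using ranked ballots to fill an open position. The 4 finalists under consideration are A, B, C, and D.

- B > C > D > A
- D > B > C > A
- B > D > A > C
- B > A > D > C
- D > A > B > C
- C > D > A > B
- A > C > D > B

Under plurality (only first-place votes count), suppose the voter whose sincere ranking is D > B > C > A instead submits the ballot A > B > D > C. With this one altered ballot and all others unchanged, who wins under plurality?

B

First-place totals with the altered ballot: A 2, B 3, C 1, D 1.
The winner is unchanged: still B.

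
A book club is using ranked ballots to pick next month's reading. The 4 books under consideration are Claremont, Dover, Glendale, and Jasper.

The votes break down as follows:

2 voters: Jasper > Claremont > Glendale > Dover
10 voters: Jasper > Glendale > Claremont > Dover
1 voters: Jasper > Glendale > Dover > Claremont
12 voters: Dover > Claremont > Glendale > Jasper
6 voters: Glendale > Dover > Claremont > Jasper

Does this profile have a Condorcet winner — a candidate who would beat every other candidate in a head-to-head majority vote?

Yes

Head-to-head results (31 voters total):
Claremont vs Dover: Dover wins 19–12.
Claremont vs Glendale: Glendale wins 17–14.
Claremont vs Jasper: Claremont wins 18–13.
Dover vs Glendale: Glendale wins 19–12.
Dover vs Jasper: Dover wins 18–13.
Glendale vs Jasper: Glendale wins 18–13.
Glendale beats each rival — Claremont (17–14), Dover (19–12), Jasper (18–13) — so Glendale is the Condorcet winner.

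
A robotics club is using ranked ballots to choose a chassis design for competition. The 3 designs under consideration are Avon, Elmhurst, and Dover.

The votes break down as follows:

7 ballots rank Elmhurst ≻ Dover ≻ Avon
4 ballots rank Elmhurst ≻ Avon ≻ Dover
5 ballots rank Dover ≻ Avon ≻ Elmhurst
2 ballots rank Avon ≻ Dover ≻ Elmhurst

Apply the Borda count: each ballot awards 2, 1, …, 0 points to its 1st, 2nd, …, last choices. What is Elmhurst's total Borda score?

Borda scores:
  Avon: 7·0 + 4·1 + 5·1 + 2·2 = 13
  Elmhurst: 7·2 + 4·2 + 5·0 + 2·0 = 22
  Dover: 7·1 + 4·0 + 5·2 + 2·1 = 19

22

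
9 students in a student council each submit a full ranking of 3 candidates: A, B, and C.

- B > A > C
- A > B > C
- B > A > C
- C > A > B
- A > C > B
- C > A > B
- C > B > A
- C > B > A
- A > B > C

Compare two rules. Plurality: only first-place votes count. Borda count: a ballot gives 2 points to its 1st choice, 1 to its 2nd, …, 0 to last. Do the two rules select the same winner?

No

Plurality first-place counts: A 3, B 2, C 4 → C.
Borda totals: A 10, B 8, C 9 → A.
The two rules disagree: plurality picks C, Borda picks A.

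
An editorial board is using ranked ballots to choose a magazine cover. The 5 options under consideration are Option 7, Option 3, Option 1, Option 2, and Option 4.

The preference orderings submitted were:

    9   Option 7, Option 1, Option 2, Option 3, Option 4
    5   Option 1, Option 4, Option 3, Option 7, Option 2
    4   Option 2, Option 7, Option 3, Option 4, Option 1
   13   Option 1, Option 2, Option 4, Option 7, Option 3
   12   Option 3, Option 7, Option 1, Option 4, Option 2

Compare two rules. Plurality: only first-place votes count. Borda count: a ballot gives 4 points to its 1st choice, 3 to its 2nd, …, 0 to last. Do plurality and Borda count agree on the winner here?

Yes

Plurality first-place counts: Option 7 9, Option 3 12, Option 1 18, Option 2 4, Option 4 0 → Option 1.
Borda totals: Option 7 102, Option 3 75, Option 1 123, Option 2 73, Option 4 57 → Option 1.
The two rules agree on Option 1.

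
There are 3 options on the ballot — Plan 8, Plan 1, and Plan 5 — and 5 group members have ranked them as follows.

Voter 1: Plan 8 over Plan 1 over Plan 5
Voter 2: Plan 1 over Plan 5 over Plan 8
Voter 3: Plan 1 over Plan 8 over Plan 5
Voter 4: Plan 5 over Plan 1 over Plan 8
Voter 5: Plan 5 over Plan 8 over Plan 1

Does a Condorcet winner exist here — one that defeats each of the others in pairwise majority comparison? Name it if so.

Plan 1

Head-to-head results (5 voters total):
Plan 8 vs Plan 1: Plan 1 wins 3–2.
Plan 8 vs Plan 5: Plan 5 wins 3–2.
Plan 1 vs Plan 5: Plan 1 wins 3–2.
Plan 1 beats each rival — Plan 8 (3–2), Plan 5 (3–2) — so Plan 1 is the Condorcet winner.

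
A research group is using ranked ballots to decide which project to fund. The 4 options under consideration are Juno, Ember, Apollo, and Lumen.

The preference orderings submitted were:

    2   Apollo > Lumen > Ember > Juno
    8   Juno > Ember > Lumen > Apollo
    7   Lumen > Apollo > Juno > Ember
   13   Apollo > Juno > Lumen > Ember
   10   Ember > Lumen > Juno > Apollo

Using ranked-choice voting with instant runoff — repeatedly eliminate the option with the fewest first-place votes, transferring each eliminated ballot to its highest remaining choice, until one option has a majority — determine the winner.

Round 1: Apollo 15, Ember 10, Juno 8, Lumen 7. Lumen has the fewest and is eliminated.
Round 2: Apollo 22, Ember 10, Juno 8. Apollo has a majority.

Apollo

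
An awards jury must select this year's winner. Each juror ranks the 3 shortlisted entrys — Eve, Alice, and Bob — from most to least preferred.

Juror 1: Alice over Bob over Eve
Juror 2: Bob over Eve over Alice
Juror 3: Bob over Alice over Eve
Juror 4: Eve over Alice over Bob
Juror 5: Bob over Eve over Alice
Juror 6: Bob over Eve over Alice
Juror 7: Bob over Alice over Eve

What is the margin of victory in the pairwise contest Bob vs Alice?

3

Ballots ranking Bob above Alice: 5.
Ballots ranking Alice above Bob: 2.
Bob wins 5–2, a margin of 3.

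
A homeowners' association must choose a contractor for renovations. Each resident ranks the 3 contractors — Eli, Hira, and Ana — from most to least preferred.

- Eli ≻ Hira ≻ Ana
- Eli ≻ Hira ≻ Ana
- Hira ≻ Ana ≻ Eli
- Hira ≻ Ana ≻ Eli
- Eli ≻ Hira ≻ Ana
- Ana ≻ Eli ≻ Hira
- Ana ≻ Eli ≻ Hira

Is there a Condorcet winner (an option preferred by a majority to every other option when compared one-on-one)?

Head-to-head results (7 voters total):
Eli vs Hira: Eli wins 5–2.
Eli vs Ana: Ana wins 4–3.
Hira vs Ana: Hira wins 5–2.
No candidate beats all others: Eli beats Hira beats Ana beats Eli, a majority cycle.

No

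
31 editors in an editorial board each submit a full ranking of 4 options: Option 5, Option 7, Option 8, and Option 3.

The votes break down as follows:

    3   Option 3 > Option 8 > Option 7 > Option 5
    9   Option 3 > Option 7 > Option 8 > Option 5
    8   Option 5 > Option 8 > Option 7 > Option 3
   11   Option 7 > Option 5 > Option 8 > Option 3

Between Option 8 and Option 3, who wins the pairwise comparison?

Ballots ranking Option 8 above Option 3: 8+11 = 19.
Ballots ranking Option 3 above Option 8: 3+9 = 12.
Option 8 wins the head-to-head, 19–12.

Option 8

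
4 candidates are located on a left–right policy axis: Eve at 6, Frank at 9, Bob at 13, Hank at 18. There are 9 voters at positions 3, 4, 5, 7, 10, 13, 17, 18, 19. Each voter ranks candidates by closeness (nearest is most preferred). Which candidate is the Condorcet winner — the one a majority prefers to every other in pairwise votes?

With single-peaked preferences on a line, the Condorcet winner is the candidate closest to the median voter.
The median voter (position 10) is closest to Frank at 9.
Check: Frank vs Hank — voters closer to Frank: 6 of 9.

Frank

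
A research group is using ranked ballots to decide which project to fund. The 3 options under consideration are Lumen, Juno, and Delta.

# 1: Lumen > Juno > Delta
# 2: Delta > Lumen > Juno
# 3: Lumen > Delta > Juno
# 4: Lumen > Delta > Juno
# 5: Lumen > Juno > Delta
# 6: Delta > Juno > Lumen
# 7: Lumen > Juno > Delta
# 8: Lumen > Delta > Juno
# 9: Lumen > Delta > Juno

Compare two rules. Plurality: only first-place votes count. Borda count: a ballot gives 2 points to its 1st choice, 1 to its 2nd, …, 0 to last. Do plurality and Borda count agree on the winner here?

Yes

Plurality first-place counts: Lumen 7, Juno 0, Delta 2 → Lumen.
Borda totals: Lumen 15, Juno 4, Delta 8 → Lumen.
The two rules agree on Lumen.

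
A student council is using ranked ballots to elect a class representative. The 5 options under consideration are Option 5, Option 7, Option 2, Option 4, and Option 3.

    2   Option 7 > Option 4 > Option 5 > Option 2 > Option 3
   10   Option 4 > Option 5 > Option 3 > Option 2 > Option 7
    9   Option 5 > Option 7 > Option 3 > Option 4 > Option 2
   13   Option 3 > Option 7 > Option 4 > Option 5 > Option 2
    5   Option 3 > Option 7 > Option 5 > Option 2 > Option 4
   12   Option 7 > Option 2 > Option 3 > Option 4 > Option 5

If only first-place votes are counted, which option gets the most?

First-place vote totals:
  Option 5: 9
  Option 7: 14
  Option 2: 0
  Option 4: 10
  Option 3: 18
Option 3 has the most first-place votes.

Option 3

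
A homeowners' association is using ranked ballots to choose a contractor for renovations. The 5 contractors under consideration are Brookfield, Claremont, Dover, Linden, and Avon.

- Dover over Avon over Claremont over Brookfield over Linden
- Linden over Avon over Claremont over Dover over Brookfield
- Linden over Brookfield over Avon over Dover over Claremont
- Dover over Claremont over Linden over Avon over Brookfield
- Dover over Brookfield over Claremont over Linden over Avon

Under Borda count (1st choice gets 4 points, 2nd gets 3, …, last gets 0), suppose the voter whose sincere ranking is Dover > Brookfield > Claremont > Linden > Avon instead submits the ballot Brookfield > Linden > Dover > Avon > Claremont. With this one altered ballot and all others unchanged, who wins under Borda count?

Linden

Borda totals with the altered ballot: Brookfield 8, Claremont 7, Dover 12, Linden 13, Avon 10.
The switch changes the winner from Dover to Linden.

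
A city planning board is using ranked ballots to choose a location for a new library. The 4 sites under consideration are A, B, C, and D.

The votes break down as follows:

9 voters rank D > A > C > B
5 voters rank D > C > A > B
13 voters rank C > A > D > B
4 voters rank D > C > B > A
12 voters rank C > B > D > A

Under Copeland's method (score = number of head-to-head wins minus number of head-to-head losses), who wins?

Pairwise results:
  A vs B: A wins 27–16.
  A vs C: C wins 34–9.
  A vs D: D wins 30–13.
  B vs C: C wins 43–0.
  B vs D: D wins 31–12.
  C vs D: C wins 25–18.
Copeland scores (wins − losses):
  A: 1 − 2 = -1
  B: 0 − 3 = -3
  C: 3 − 0 = 3
  D: 2 − 1 = 1
C has the best Copeland score.

C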